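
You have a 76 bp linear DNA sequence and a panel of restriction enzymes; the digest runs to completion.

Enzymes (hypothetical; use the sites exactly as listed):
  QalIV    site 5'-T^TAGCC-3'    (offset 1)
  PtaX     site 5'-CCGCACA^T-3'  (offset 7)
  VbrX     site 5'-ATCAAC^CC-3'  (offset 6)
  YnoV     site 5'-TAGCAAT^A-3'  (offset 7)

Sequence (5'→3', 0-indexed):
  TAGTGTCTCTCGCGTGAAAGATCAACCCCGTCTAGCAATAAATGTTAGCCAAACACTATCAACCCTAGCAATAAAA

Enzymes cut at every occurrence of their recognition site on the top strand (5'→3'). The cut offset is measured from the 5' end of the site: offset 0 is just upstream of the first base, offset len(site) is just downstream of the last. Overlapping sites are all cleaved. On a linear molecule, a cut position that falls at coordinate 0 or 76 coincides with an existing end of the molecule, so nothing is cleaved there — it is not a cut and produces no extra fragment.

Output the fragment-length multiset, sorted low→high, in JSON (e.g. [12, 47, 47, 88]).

Per-enzyme occurrences:
  QalIV TTAGCC/1: at [44] ⇒ [45]
  PtaX (CCGCACAT, off=7): no sites
  VbrX ATCAACCC/6: at [20, 57] ⇒ [26, 63]
  YnoV TAGCAATA/7: at [32, 65] ⇒ [39, 72]

Pooled cuts: [26, 39, 45, 63, 72]

Fragment lengths:
  [0,26): 26 bp
  [26,39): 13 bp
  [39,45): 6 bp
  [45,63): 18 bp
  [63,72): 9 bp
  [72,76): 4 bp

[4,6,9,13,18,26]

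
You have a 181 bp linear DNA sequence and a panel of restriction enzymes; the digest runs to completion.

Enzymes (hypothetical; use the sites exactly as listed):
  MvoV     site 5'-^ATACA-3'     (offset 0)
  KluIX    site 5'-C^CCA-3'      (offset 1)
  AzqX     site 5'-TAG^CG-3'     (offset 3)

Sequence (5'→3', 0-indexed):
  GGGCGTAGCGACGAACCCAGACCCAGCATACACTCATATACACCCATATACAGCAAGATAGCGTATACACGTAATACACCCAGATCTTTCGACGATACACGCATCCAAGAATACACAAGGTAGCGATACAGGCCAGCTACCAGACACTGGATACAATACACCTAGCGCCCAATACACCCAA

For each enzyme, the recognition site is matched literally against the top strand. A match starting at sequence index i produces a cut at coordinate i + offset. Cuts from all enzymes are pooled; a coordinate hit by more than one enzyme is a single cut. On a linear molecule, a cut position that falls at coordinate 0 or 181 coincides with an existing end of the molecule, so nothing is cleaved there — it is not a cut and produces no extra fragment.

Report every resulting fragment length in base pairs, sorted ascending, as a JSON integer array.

Site scan:
  MvoV ATACA/0: at [27, 37, 47, 64, 73, 94, 110, 125, 150, 155, 171] ⇒ [27, 37, 47, 64, 73, 94, 110, 125, 150, 155, 171]
  KluIX CCCA/1: at [15, 21, 42, 78, 167, 176] ⇒ [16, 22, 43, 79, 168, 177]
  AzqX TAGCG/3: at [5, 58, 120, 162] ⇒ [8, 61, 123, 165]

Pooled cuts: [8, 16, 22, 27, 37, 43, 47, 61, 64, 73, 79, 94, 110, 123, 125, 150, 155, 165, 168, 171, 177]

Fragments:
  [0,8): 8 bp
  [8,16): 8 bp
  [16,22): 6 bp
  [22,27): 5 bp
  [27,37): 10 bp
  [37,43): 6 bp
  [43,47): 4 bp
  [47,61): 14 bp
  [61,64): 3 bp
  [64,73): 9 bp
  [73,79): 6 bp
  [79,94): 15 bp
  [94,110): 16 bp
  [110,123): 13 bp
  [123,125): 2 bp
  [125,150): 25 bp
  [150,155): 5 bp
  [155,165): 10 bp
  [165,168): 3 bp
  [168,171): 3 bp
  [171,177): 6 bp
  [177,181): 4 bp

[2,3,3,3,4,4,5,5,6,6,6,6,8,8,9,10,10,13,14,15,16,25]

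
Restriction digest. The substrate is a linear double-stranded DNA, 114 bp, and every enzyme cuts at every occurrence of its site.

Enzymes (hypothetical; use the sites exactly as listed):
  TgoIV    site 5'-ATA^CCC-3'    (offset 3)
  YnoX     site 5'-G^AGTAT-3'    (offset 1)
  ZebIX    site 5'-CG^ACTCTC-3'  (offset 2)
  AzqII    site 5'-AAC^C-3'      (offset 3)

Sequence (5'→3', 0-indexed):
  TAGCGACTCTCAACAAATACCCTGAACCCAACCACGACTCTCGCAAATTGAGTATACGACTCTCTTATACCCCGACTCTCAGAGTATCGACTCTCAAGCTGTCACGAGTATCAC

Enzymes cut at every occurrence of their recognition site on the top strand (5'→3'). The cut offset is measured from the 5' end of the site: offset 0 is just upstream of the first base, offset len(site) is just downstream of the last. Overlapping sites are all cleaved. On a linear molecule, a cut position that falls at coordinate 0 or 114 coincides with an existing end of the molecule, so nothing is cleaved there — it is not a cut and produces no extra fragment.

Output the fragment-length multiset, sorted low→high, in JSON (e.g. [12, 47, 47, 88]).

[4,5,5,5,7,8,8,8,8,11,14,14,17]

Site scan:
  TgoIV ATACCC/3: at [16, 66] ⇒ [19, 69]
  YnoX GAGTAT/1: at [49, 81, 105] ⇒ [50, 82, 106]
  ZebIX CGACTCTC/2: at [3, 34, 56, 72, 87] ⇒ [5, 36, 58, 74, 89]
  AzqII AACC/3: at [24, 29] ⇒ [27, 32]

All cut coordinates (distinct, sorted): [5, 19, 27, 32, 36, 50, 58, 69, 74, 82, 89, 106]

Fragments:
  [0,5): 5 bp
  [5,19): 14 bp
  [19,27): 8 bp
  [27,32): 5 bp
  [32,36): 4 bp
  [36,50): 14 bp
  [50,58): 8 bp
  [58,69): 11 bp
  [69,74): 5 bp
  [74,82): 8 bp
  [82,89): 7 bp
  [89,106): 17 bp
  [106,114): 8 bp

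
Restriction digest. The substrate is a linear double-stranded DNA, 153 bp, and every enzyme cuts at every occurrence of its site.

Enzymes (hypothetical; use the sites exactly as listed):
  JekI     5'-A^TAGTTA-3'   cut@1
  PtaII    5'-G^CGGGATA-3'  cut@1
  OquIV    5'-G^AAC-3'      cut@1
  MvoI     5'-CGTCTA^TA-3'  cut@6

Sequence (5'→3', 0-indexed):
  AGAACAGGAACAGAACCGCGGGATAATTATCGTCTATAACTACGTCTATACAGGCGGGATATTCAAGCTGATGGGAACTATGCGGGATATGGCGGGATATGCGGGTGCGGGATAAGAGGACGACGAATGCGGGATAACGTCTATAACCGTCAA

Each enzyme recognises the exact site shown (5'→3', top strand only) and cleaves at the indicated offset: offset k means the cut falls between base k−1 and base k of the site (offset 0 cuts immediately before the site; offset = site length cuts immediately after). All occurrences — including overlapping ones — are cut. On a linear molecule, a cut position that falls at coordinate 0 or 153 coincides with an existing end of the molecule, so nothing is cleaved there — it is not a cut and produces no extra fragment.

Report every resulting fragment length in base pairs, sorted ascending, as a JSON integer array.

Per-enzyme occurrences:
  JekI (ATAGTTA, off=1): no sites
  PtaII (GCGGGATA, off=1): starts [17, 53, 81, 91, 106, 128] → cuts [18, 54, 82, 92, 107, 129]
  OquIV (GAAC, off=1): starts [1, 7, 12, 74] → cuts [2, 8, 13, 75]
  MvoI (CGTCTATA, off=6): starts [30, 42, 137] → cuts [36, 48, 143]

All cut coordinates (distinct, sorted): [2, 8, 13, 18, 36, 48, 54, 75, 82, 92, 107, 129, 143]

Fragment lengths:
  [0,2): 2 bp
  [2,8): 6 bp
  [8,13): 5 bp
  [13,18): 5 bp
  [18,36): 18 bp
  [36,48): 12 bp
  [48,54): 6 bp
  [54,75): 21 bp
  [75,82): 7 bp
  [82,92): 10 bp
  [92,107): 15 bp
  [107,129): 22 bp
  [129,143): 14 bp
  [143,153): 10 bp

[2,5,5,6,6,7,10,10,12,14,15,18,21,22]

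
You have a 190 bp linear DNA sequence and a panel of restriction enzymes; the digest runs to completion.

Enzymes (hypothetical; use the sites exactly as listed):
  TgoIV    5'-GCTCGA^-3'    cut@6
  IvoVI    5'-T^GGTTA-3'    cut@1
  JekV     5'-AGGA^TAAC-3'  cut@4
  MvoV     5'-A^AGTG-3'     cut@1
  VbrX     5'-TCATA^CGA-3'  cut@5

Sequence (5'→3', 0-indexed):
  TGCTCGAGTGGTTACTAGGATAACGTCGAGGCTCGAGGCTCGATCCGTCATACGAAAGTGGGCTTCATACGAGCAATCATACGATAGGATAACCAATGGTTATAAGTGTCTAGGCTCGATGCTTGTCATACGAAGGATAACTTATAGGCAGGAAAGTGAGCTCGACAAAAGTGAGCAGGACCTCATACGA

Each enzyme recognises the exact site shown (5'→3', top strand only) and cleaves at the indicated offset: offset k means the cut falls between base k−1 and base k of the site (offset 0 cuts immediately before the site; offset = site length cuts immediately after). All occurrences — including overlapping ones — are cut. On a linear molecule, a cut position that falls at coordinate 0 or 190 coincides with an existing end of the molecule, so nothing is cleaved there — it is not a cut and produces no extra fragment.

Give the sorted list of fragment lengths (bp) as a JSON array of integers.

Site scan:
  TgoIV GCTCGA/6: at [1, 30, 37, 113, 159] ⇒ [7, 36, 43, 119, 165]
  IvoVI TGGTTA/1: at [8, 96] ⇒ [9, 97]
  JekV AGGATAAC/4: at [16, 85, 133] ⇒ [20, 89, 137]
  MvoV AAGTG/1: at [55, 103, 153, 168] ⇒ [56, 104, 154, 169]
  VbrX TCATACGA/5: at [47, 64, 76, 125, 182] ⇒ [52, 69, 81, 130, 187]

Pooled cuts: [7, 9, 20, 36, 43, 52, 56, 69, 81, 89, 97, 104, 119, 130, 137, 154, 165, 169, 187]

Fragment lengths:
  [0,7): 7 bp
  [7,9): 2 bp
  [9,20): 11 bp
  [20,36): 16 bp
  [36,43): 7 bp
  [43,52): 9 bp
  [52,56): 4 bp
  [56,69): 13 bp
  [69,81): 12 bp
  [81,89): 8 bp
  [89,97): 8 bp
  [97,104): 7 bp
  [104,119): 15 bp
  [119,130): 11 bp
  [130,137): 7 bp
  [137,154): 17 bp
  [154,165): 11 bp
  [165,169): 4 bp
  [169,187): 18 bp
  [187,190): 3 bp

[2,3,4,4,7,7,7,7,8,8,9,11,11,11,12,13,15,16,17,18]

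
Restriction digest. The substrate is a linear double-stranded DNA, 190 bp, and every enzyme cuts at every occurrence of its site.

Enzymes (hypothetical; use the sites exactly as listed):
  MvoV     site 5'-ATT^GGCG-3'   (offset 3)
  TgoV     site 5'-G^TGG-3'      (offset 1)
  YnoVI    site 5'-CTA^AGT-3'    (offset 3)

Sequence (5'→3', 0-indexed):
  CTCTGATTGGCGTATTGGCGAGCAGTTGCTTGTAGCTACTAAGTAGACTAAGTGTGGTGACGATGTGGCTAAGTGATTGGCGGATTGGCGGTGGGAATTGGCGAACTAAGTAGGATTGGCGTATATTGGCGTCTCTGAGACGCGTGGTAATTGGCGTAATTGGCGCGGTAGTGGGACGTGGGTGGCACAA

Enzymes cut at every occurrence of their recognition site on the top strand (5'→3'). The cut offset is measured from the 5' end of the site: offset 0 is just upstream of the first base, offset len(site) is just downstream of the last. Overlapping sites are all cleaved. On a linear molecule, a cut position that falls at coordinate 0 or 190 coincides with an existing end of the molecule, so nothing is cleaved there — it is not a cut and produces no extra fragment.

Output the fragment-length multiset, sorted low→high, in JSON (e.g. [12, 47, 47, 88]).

[4,4,5,6,7,7,8,8,8,8,8,8,9,9,9,9,10,10,11,17,25]

Scan for sites:
  MvoV (ATTGGCG, off=3): starts [5, 13, 75, 83, 96, 114, 124, 149, 158] → cuts [8, 16, 78, 86, 99, 117, 127, 152, 161]
  TgoV (GTGG, off=1): starts [53, 64, 90, 143, 170, 177, 181] → cuts [54, 65, 91, 144, 171, 178, 182]
  YnoVI (CTAAGT, off=3): starts [38, 47, 68, 105] → cuts [41, 50, 71, 108]

All cut coordinates (distinct, sorted): [8, 16, 41, 50, 54, 65, 71, 78, 86, 91, 99, 108, 117, 127, 144, 152, 161, 171, 178, 182]

Fragment lengths:
  [0,8): 8 bp
  [8,16): 8 bp
  [16,41): 25 bp
  [41,50): 9 bp
  [50,54): 4 bp
  [54,65): 11 bp
  [65,71): 6 bp
  [71,78): 7 bp
  [78,86): 8 bp
  [86,91): 5 bp
  [91,99): 8 bp
  [99,108): 9 bp
  [108,117): 9 bp
  [117,127): 10 bp
  [127,144): 17 bp
  [144,152): 8 bp
  [152,161): 9 bp
  [161,171): 10 bp
  [171,178): 7 bp
  [178,182): 4 bp
  [182,190): 8 bp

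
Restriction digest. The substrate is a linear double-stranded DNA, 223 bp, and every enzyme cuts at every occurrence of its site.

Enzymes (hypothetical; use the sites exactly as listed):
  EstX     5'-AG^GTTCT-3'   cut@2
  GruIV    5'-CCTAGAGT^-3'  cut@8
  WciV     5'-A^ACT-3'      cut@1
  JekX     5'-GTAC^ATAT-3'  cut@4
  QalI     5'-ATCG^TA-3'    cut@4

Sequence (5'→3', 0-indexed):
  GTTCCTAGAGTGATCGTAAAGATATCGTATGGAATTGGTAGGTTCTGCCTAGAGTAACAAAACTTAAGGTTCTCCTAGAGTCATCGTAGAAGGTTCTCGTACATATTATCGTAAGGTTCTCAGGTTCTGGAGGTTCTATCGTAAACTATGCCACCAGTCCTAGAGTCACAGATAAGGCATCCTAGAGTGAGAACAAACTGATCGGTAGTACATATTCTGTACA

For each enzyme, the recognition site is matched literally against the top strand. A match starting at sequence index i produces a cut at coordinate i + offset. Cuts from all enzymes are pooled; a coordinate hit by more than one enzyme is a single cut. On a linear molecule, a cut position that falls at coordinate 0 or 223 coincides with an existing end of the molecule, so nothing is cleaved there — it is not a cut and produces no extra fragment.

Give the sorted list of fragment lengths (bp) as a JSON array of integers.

[3,4,5,5,6,6,7,8,8,9,9,9,10,11,11,12,13,14,14,15,22,22]

Per-enzyme occurrences:
  EstX (AGGTTCT, off=2): starts [39, 66, 90, 113, 121, 130] → cuts [41, 68, 92, 115, 123, 132]
  GruIV (CCTAGAGT, off=8): starts [3, 47, 73, 158, 180] → cuts [11, 55, 81, 166, 188]
  WciV (AACT, off=1): starts [60, 143, 195] → cuts [61, 144, 196]
  JekX (GTACATAT, off=4): starts [98, 207] → cuts [102, 211]
  QalI (ATCGTA, off=4): starts [12, 23, 82, 107, 137] → cuts [16, 27, 86, 111, 141]

Pooled cuts: [11, 16, 27, 41, 55, 61, 68, 81, 86, 92, 102, 111, 115, 123, 132, 141, 144, 166, 188, 196, 211]

Fragments:
  [0,11): 11 bp
  [11,16): 5 bp
  [16,27): 11 bp
  [27,41): 14 bp
  [41,55): 14 bp
  [55,61): 6 bp
  [61,68): 7 bp
  [68,81): 13 bp
  [81,86): 5 bp
  [86,92): 6 bp
  [92,102): 10 bp
  [102,111): 9 bp
  [111,115): 4 bp
  [115,123): 8 bp
  [123,132): 9 bp
  [132,141): 9 bp
  [141,144): 3 bp
  [144,166): 22 bp
  [166,188): 22 bp
  [188,196): 8 bp
  [196,211): 15 bp
  [211,223): 12 bp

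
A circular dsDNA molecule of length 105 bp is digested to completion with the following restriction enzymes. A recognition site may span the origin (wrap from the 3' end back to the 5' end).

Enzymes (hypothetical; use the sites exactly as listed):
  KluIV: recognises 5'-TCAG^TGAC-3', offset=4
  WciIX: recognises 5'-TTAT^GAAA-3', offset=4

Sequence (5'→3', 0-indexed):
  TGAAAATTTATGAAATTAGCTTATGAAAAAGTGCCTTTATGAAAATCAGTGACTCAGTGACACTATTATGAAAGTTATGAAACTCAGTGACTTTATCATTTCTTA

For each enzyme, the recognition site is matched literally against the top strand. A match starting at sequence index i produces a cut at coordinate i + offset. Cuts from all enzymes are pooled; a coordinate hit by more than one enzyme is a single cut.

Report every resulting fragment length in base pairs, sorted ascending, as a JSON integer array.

[8,9,9,9,10,12,13,16,19]

Per-enzyme occurrences:
  KluIV (TCAGTGAC, off=4): starts [45, 53, 83] → cuts [49, 57, 87]
  WciIX (TTATGAAA, off=4): starts [7, 20, 36, 65, 74, 102] → cuts [1, 11, 24, 40, 69, 78]

Pooled cuts: [1, 11, 24, 40, 49, 57, 69, 78, 87]

Fragments:
  1→11: 10 bp
  11→24: 13 bp
  24→40: 16 bp
  40→49: 9 bp
  49→57: 8 bp
  57→69: 12 bp
  69→78: 9 bp
  78→87: 9 bp
  87→1 (wrap): 105-87+1 = 19 bp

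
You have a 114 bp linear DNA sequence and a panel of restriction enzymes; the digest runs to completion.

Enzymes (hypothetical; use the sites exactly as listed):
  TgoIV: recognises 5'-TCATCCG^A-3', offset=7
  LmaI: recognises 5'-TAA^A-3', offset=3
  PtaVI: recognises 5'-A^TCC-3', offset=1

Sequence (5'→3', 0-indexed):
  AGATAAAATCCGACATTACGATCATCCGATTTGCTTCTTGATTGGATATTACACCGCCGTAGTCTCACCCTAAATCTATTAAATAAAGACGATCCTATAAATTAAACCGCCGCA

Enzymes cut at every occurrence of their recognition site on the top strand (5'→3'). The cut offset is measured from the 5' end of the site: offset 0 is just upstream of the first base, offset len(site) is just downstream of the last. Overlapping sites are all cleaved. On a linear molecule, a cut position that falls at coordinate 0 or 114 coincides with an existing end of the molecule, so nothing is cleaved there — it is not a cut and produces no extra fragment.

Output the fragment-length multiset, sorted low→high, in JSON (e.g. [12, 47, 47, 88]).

[2,4,4,5,6,6,8,9,9,16,45]

Per-enzyme occurrences:
  TgoIV (TCATCCGA, off=7): starts [21] → cuts [28]
  LmaI (TAAA, off=3): starts [3, 70, 79, 83, 97, 102] → cuts [6, 73, 82, 86, 100, 105]
  PtaVI (ATCC, off=1): starts [7, 23, 91] → cuts [8, 24, 92]

All cut coordinates (distinct, sorted): [6, 8, 24, 28, 73, 82, 86, 92, 100, 105]

Fragment lengths:
  [0,6): 6 bp
  [6,8): 2 bp
  [8,24): 16 bp
  [24,28): 4 bp
  [28,73): 45 bp
  [73,82): 9 bp
  [82,86): 4 bp
  [86,92): 6 bp
  [92,100): 8 bp
  [100,105): 5 bp
  [105,114): 9 bp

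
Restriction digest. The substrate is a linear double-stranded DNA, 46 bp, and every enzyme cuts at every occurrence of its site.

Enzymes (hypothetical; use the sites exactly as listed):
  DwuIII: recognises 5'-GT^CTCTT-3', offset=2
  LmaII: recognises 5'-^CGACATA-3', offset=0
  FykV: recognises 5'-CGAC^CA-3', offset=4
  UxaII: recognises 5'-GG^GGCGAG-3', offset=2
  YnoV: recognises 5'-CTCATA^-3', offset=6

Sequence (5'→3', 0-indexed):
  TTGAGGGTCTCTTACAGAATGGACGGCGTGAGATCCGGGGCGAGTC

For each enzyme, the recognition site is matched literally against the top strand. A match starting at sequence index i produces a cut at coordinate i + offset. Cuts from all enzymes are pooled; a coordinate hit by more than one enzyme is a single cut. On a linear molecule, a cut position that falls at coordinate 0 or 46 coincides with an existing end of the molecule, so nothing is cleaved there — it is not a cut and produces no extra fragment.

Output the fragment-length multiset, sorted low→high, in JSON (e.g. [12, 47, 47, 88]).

[8,8,30]

Scan for sites:
  DwuIII (GTCTCTT, off=2): starts [6] → cuts [8]
  LmaII (CGACATA, off=0): no sites
  FykV (CGACCA, off=4): no sites
  UxaII (GGGGCGAG, off=2): starts [36] → cuts [38]
  YnoV (CTCATA, off=6): no sites

All cut coordinates (distinct, sorted): [8, 38]

Fragments:
  [0,8): 8 bp
  [8,38): 30 bp
  [38,46): 8 bp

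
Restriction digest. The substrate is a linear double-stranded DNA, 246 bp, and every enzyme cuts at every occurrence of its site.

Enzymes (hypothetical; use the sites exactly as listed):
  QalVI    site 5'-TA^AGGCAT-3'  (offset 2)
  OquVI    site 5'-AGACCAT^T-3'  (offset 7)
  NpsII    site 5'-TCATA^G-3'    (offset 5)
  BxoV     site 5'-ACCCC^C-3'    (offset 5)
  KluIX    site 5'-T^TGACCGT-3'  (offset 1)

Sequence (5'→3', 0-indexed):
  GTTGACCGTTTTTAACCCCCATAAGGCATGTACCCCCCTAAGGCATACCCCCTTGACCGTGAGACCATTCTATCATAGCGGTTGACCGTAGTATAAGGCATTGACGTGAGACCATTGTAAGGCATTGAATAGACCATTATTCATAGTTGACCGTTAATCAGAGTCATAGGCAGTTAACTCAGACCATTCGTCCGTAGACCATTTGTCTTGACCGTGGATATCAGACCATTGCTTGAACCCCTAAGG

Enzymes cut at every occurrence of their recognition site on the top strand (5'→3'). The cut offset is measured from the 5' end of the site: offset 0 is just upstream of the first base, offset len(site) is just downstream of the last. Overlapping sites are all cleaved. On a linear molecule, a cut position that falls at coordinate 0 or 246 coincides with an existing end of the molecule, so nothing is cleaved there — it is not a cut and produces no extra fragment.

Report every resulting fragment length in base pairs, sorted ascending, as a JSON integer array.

[2,2,2,4,4,4,5,6,8,9,11,13,13,15,15,17,17,18,19,20,21,21]

Site scan:
  QalVI (TAAGGCAT, off=2): starts [21, 38, 93, 117] → cuts [23, 40, 95, 119]
  OquVI (AGACCATT, off=7): starts [61, 108, 130, 180, 195, 222] → cuts [68, 115, 137, 187, 202, 229]
  NpsII (TCATAG, off=5): starts [72, 140, 163] → cuts [77, 145, 168]
  BxoV (ACCCCC, off=5): starts [14, 31, 46] → cuts [19, 36, 51]
  KluIX (TTGACCGT, off=1): starts [1, 52, 81, 146, 207] → cuts [2, 53, 82, 147, 208]

All cut coordinates (distinct, sorted): [2, 19, 23, 36, 40, 51, 53, 68, 77, 82, 95, 115, 119, 137, 145, 147, 168, 187, 202, 208, 229]

Fragment lengths:
  [0,2): 2 bp
  [2,19): 17 bp
  [19,23): 4 bp
  [23,36): 13 bp
  [36,40): 4 bp
  [40,51): 11 bp
  [51,53): 2 bp
  [53,68): 15 bp
  [68,77): 9 bp
  [77,82): 5 bp
  [82,95): 13 bp
  [95,115): 20 bp
  [115,119): 4 bp
  [119,137): 18 bp
  [137,145): 8 bp
  [145,147): 2 bp
  [147,168): 21 bp
  [168,187): 19 bp
  [187,202): 15 bp
  [202,208): 6 bp
  [208,229): 21 bp
  [229,246): 17 bp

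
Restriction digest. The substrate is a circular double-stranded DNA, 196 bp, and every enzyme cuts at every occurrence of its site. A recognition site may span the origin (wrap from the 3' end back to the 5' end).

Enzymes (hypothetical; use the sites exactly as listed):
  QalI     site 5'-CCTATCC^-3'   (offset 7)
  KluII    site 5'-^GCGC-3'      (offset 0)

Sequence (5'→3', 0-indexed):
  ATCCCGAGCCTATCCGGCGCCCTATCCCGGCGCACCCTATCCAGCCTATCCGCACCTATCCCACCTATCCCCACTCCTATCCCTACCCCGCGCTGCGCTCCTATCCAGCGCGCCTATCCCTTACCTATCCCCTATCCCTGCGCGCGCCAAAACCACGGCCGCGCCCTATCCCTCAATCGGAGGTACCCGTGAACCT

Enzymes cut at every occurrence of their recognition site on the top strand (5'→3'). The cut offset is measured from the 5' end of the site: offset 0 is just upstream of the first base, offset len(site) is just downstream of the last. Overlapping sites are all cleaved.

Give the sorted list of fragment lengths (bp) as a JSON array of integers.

Per-enzyme occurrences:
  QalI (CCTATCC, off=7): starts [8, 20, 35, 44, 54, 63, 75, 99, 112, 123, 130, 164, 193] → cuts [4, 15, 27, 42, 51, 61, 70, 82, 106, 119, 130, 137, 171]
  KluII (GCGC, off=0): starts [16, 29, 89, 94, 107, 109, 139, 141, 143, 160] → cuts [16, 29, 89, 94, 107, 109, 139, 141, 143, 160]

Pooled cuts: [4, 15, 16, 27, 29, 42, 51, 61, 70, 82, 89, 94, 106, 107, 109, 119, 130, 137, 139, 141, 143, 160, 171]

Fragment lengths:
  4→15: 11 bp
  15→16: 1 bp
  16→27: 11 bp
  27→29: 2 bp
  29→42: 13 bp
  42→51: 9 bp
  51→61: 10 bp
  61→70: 9 bp
  70→82: 12 bp
  82→89: 7 bp
  89→94: 5 bp
  94→106: 12 bp
  106→107: 1 bp
  107→109: 2 bp
  109→119: 10 bp
  119→130: 11 bp
  130→137: 7 bp
  137→139: 2 bp
  139→141: 2 bp
  141→143: 2 bp
  143→160: 17 bp
  160→171: 11 bp
  171→4 (wrap): 196-171+4 = 29 bp

[1,1,2,2,2,2,2,5,7,7,9,9,10,10,11,11,11,11,12,12,13,17,29]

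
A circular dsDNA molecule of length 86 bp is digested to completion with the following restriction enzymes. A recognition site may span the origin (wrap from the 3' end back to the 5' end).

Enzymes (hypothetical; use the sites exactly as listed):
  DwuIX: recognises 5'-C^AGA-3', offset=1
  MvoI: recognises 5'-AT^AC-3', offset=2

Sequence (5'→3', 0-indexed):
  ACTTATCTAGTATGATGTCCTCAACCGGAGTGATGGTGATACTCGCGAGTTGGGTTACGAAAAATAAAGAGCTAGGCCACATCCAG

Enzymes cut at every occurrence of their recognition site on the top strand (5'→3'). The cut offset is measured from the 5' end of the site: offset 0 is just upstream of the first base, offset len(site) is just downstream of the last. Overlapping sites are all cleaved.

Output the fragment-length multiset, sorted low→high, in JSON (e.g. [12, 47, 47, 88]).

[42,44]

Site scan:
  DwuIX CAGA/1: at [83] ⇒ [84]
  MvoI ATAC/2: at [38] ⇒ [40]

All cut coordinates (distinct, sorted): [40, 84]

Fragments:
  40→84: 44 bp
  84→40 (wrap): 86-84+40 = 42 bp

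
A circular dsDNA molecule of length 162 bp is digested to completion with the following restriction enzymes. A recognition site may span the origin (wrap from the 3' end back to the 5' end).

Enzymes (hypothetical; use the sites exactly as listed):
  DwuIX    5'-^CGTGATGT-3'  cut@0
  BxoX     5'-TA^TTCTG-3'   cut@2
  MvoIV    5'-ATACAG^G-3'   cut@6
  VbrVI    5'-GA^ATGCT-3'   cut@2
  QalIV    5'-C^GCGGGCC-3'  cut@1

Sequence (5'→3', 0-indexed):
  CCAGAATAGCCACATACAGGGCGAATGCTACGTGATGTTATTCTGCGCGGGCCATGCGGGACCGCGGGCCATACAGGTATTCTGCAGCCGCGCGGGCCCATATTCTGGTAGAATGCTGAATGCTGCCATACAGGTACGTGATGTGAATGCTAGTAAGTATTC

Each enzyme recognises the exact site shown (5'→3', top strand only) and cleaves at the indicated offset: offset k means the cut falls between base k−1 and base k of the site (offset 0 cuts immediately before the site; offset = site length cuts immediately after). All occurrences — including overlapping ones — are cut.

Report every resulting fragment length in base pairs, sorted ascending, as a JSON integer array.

Per-enzyme occurrences:
  DwuIX (CGTGATGT, off=0): starts [30, 136] → cuts [30, 136]
  BxoX (TATTCTG, off=2): starts [38, 77, 100] → cuts [40, 79, 102]
  MvoIV (ATACAGG, off=6): starts [13, 70, 127] → cuts [19, 76, 133]
  VbrVI (GAATGCT, off=2): starts [22, 110, 117, 144] → cuts [24, 112, 119, 146]
  QalIV (CGCGGGCC, off=1): starts [45, 62, 90] → cuts [46, 63, 91]

Pooled cuts: [19, 24, 30, 40, 46, 63, 76, 79, 91, 102, 112, 119, 133, 136, 146]

Fragment lengths:
  19→24: 5 bp
  24→30: 6 bp
  30→40: 10 bp
  40→46: 6 bp
  46→63: 17 bp
  63→76: 13 bp
  76→79: 3 bp
  79→91: 12 bp
  91→102: 11 bp
  102→112: 10 bp
  112→119: 7 bp
  119→133: 14 bp
  133→136: 3 bp
  136→146: 10 bp
  146→19 (wrap): 162-146+19 = 35 bp

[3,3,5,6,6,7,10,10,10,11,12,13,14,17,35]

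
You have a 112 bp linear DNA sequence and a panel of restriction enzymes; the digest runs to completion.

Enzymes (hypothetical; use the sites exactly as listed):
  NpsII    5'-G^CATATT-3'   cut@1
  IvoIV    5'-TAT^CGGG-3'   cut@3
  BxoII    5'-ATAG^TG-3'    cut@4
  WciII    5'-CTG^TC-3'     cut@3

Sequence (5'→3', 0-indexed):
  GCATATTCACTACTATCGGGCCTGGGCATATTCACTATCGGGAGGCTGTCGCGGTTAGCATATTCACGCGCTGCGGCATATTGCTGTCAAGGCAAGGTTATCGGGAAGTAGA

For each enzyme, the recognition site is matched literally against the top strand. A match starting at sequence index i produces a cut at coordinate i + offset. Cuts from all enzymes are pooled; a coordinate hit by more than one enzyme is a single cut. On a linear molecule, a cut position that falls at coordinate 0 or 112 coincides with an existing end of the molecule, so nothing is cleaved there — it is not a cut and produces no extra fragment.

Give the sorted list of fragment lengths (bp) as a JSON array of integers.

[1,10,10,10,10,11,12,15,15,18]

Scan for sites:
  NpsII (GCATATT, off=1): starts [0, 25, 57, 75] → cuts [1, 26, 58, 76]
  IvoIV (TATCGGG, off=3): starts [13, 35, 98] → cuts [16, 38, 101]
  BxoII (ATAGTG, off=4): no sites
  WciII (CTGTC, off=3): starts [45, 83] → cuts [48, 86]

All cut coordinates (distinct, sorted): [1, 16, 26, 38, 48, 58, 76, 86, 101]

Fragments:
  [0,1): 1 bp
  [1,16): 15 bp
  [16,26): 10 bp
  [26,38): 12 bp
  [38,48): 10 bp
  [48,58): 10 bp
  [58,76): 18 bp
  [76,86): 10 bp
  [86,101): 15 bp
  [101,112): 11 bp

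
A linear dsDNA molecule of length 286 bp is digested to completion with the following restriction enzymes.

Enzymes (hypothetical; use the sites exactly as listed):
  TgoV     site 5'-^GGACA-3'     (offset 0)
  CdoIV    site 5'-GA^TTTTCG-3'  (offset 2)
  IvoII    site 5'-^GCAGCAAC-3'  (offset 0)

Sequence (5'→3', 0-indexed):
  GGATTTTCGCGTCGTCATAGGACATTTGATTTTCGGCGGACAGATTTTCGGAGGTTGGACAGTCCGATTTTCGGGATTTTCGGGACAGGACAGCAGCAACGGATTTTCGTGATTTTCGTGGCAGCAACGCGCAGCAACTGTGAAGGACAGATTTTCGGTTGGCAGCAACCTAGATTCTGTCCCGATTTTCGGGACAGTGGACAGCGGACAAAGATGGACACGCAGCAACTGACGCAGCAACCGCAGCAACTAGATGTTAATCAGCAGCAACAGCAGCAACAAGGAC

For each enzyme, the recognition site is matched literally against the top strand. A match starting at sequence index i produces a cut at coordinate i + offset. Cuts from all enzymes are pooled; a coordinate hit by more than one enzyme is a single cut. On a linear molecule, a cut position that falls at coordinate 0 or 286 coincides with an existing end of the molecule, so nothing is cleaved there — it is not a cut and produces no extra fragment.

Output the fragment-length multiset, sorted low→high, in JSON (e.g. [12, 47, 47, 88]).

[3,5,5,6,6,6,7,7,7,7,8,8,9,9,9,9,10,10,10,10,11,11,12,12,14,14,16,21,24]

Per-enzyme occurrences:
  TgoV (GGACA, off=0): starts [19, 37, 56, 82, 87, 144, 191, 198, 205, 215] → cuts [19, 37, 56, 82, 87, 144, 191, 198, 205, 215]
  CdoIV (GATTTTCG, off=2): starts [1, 27, 42, 65, 74, 101, 110, 149, 183] → cuts [3, 29, 44, 67, 76, 103, 112, 151, 185]
  IvoII (GCAGCAAC, off=0): starts [92, 120, 130, 161, 221, 233, 242, 263, 272] → cuts [92, 120, 130, 161, 221, 233, 242, 263, 272]

Pooled cuts: [3, 19, 29, 37, 44, 56, 67, 76, 82, 87, 92, 103, 112, 120, 130, 144, 151, 161, 185, 191, 198, 205, 215, 221, 233, 242, 263, 272]

Fragment lengths:
  [0,3): 3 bp
  [3,19): 16 bp
  [19,29): 10 bp
  [29,37): 8 bp
  [37,44): 7 bp
  [44,56): 12 bp
  [56,67): 11 bp
  [67,76): 9 bp
  [76,82): 6 bp
  [82,87): 5 bp
  [87,92): 5 bp
  [92,103): 11 bp
  [103,112): 9 bp
  [112,120): 8 bp
  [120,130): 10 bp
  [130,144): 14 bp
  [144,151): 7 bp
  [151,161): 10 bp
  [161,185): 24 bp
  [185,191): 6 bp
  [191,198): 7 bp
  [198,205): 7 bp
  [205,215): 10 bp
  [215,221): 6 bp
  [221,233): 12 bp
  [233,242): 9 bp
  [242,263): 21 bp
  [263,272): 9 bp
  [272,286): 14 bp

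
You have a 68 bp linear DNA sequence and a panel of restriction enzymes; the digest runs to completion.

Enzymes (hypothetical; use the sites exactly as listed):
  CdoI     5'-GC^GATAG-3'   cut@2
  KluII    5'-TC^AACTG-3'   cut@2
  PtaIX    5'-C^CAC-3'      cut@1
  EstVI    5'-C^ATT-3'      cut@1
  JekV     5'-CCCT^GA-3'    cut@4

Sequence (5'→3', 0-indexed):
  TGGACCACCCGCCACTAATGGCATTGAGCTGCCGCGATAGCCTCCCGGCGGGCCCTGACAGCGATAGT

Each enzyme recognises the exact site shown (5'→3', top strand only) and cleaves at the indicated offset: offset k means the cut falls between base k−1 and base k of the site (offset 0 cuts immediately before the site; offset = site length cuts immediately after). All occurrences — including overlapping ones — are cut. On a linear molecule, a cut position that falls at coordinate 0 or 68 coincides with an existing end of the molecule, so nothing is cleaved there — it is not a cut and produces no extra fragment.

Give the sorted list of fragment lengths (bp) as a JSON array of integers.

Site scan:
  CdoI GCGATAG/2: at [33, 60] ⇒ [35, 62]
  KluII (TCAACTG, off=2): no sites
  PtaIX CCAC/1: at [4, 11] ⇒ [5, 12]
  EstVI CATT/1: at [21] ⇒ [22]
  JekV CCCTGA/4: at [52] ⇒ [56]

Pooled cuts: [5, 12, 22, 35, 56, 62]

Fragments:
  [0,5): 5 bp
  [5,12): 7 bp
  [12,22): 10 bp
  [22,35): 13 bp
  [35,56): 21 bp
  [56,62): 6 bp
  [62,68): 6 bp

[5,6,6,7,10,13,21]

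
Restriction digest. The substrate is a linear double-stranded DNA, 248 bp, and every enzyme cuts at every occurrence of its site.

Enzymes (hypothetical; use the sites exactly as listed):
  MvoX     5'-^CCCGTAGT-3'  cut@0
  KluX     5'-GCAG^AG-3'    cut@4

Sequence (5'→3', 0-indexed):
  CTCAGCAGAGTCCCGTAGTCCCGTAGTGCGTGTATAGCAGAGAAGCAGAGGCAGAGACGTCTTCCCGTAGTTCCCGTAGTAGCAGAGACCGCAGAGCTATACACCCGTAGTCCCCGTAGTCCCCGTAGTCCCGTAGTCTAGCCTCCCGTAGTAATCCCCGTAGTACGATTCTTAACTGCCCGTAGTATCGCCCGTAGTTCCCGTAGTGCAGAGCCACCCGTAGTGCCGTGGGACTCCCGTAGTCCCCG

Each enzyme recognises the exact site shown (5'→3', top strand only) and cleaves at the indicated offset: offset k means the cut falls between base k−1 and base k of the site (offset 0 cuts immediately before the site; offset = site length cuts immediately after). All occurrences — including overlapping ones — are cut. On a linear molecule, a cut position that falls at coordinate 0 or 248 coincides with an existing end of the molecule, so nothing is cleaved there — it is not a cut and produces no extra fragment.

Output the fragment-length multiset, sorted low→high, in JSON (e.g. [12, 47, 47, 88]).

Site scan:
  MvoX (CCCGTAGT, off=0): starts [11, 19, 63, 72, 103, 112, 121, 129, 144, 156, 178, 190, 199, 216, 235] → cuts [11, 19, 63, 72, 103, 112, 121, 129, 144, 156, 178, 190, 199, 216, 235]
  KluX (GCAGAG, off=4): starts [4, 36, 44, 50, 81, 90, 207] → cuts [8, 40, 48, 54, 85, 94, 211]

Pooled cuts: [8, 11, 19, 40, 48, 54, 63, 72, 85, 94, 103, 112, 121, 129, 144, 156, 178, 190, 199, 211, 216, 235]

Fragments:
  [0,8): 8 bp
  [8,11): 3 bp
  [11,19): 8 bp
  [19,40): 21 bp
  [40,48): 8 bp
  [48,54): 6 bp
  [54,63): 9 bp
  [63,72): 9 bp
  [72,85): 13 bp
  [85,94): 9 bp
  [94,103): 9 bp
  [103,112): 9 bp
  [112,121): 9 bp
  [121,129): 8 bp
  [129,144): 15 bp
  [144,156): 12 bp
  [156,178): 22 bp
  [178,190): 12 bp
  [190,199): 9 bp
  [199,211): 12 bp
  [211,216): 5 bp
  [216,235): 19 bp
  [235,248): 13 bp

[3,5,6,8,8,8,8,9,9,9,9,9,9,9,12,12,12,13,13,15,19,21,22]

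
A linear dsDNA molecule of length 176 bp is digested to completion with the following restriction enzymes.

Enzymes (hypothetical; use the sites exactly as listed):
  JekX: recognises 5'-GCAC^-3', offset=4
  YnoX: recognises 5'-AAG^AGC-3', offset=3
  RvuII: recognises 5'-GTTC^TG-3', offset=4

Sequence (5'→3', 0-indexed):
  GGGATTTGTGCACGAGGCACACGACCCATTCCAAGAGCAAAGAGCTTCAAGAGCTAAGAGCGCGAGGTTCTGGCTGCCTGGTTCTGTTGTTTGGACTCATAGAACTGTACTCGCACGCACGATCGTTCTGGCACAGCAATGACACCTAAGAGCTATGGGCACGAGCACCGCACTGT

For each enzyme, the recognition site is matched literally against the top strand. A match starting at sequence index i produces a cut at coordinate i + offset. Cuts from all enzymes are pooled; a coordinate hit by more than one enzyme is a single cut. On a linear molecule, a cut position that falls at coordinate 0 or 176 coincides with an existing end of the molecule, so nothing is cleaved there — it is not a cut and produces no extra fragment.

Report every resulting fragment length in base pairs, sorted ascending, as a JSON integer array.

[3,4,5,6,6,7,7,7,8,9,12,12,13,14,15,16,32]

Per-enzyme occurrences:
  JekX (GCAC, off=4): starts [9, 16, 112, 116, 130, 158, 164, 169] → cuts [13, 20, 116, 120, 134, 162, 168, 173]
  YnoX (AAGAGC, off=3): starts [32, 39, 48, 55, 147] → cuts [35, 42, 51, 58, 150]
  RvuII (GTTCTG, off=4): starts [66, 80, 124] → cuts [70, 84, 128]

All cut coordinates (distinct, sorted): [13, 20, 35, 42, 51, 58, 70, 84, 116, 120, 128, 134, 150, 162, 168, 173]

Fragments:
  [0,13): 13 bp
  [13,20): 7 bp
  [20,35): 15 bp
  [35,42): 7 bp
  [42,51): 9 bp
  [51,58): 7 bp
  [58,70): 12 bp
  [70,84): 14 bp
  [84,116): 32 bp
  [116,120): 4 bp
  [120,128): 8 bp
  [128,134): 6 bp
  [134,150): 16 bp
  [150,162): 12 bp
  [162,168): 6 bp
  [168,173): 5 bp
  [173,176): 3 bp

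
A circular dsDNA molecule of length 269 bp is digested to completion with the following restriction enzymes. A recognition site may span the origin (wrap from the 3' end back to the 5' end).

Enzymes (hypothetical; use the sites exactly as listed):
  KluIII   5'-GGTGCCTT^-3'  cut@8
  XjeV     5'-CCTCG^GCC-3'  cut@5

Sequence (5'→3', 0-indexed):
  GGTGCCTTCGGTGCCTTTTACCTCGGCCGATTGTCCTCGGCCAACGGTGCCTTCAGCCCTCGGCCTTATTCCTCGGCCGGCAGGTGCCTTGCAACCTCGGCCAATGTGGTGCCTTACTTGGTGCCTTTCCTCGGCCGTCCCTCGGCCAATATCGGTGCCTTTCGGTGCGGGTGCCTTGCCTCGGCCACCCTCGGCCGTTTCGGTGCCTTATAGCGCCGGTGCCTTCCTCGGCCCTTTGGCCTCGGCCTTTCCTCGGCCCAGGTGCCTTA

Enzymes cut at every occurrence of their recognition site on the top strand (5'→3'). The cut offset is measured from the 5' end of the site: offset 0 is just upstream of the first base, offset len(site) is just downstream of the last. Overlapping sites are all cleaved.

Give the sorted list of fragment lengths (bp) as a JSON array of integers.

Per-enzyme occurrences:
  KluIII (GGTGCCTT, off=8): starts [0, 9, 45, 82, 107, 119, 153, 169, 201, 217, 260] → cuts [8, 17, 53, 90, 115, 127, 161, 177, 209, 225, 268]
  XjeV (CCTCGGCC, off=5): starts [20, 34, 57, 70, 94, 128, 139, 178, 188, 225, 239, 250] → cuts [25, 39, 62, 75, 99, 133, 144, 183, 193, 230, 244, 255]

Pooled cuts: [8, 17, 25, 39, 53, 62, 75, 90, 99, 115, 127, 133, 144, 161, 177, 183, 193, 209, 225, 230, 244, 255, 268]

Fragments:
  8→17: 9 bp
  17→25: 8 bp
  25→39: 14 bp
  39→53: 14 bp
  53→62: 9 bp
  62→75: 13 bp
  75→90: 15 bp
  90→99: 9 bp
  99→115: 16 bp
  115→127: 12 bp
  127→133: 6 bp
  133→144: 11 bp
  144→161: 17 bp
  161→177: 16 bp
  177→183: 6 bp
  183→193: 10 bp
  193→209: 16 bp
  209→225: 16 bp
  225→230: 5 bp
  230→244: 14 bp
  244→255: 11 bp
  255→268: 13 bp
  268→8 (wrap): 269-268+8 = 9 bp

[5,6,6,8,9,9,9,9,10,11,11,12,13,13,14,14,14,15,16,16,16,16,17]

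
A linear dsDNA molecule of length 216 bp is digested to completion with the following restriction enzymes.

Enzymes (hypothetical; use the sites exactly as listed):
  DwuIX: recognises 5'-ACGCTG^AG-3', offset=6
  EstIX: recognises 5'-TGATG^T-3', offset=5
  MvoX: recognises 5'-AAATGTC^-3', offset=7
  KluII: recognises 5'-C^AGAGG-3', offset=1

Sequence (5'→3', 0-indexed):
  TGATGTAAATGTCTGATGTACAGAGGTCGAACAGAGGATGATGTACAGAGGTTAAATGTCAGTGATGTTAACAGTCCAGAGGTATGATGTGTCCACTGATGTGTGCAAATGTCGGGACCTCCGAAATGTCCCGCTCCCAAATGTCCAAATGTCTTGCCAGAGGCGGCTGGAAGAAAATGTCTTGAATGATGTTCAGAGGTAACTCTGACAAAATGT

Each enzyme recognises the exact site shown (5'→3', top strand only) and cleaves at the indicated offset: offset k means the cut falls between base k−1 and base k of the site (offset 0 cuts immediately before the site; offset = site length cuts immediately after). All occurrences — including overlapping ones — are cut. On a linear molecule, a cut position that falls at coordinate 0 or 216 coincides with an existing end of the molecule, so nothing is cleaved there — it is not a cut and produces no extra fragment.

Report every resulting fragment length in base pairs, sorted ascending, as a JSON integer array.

[3,3,3,5,5,5,7,8,8,10,10,11,11,12,12,12,14,15,17,22,23]

Site scan:
  DwuIX (ACGCTGAG, off=6): no sites
  EstIX TGATGT/5: at [0, 13, 38, 62, 84, 96, 186] ⇒ [5, 18, 43, 67, 89, 101, 191]
  MvoX AAATGTC/7: at [6, 53, 106, 123, 138, 146, 174] ⇒ [13, 60, 113, 130, 145, 153, 181]
  KluII CAGAGG/1: at [20, 31, 45, 76, 157, 193] ⇒ [21, 32, 46, 77, 158, 194]

All cut coordinates (distinct, sorted): [5, 13, 18, 21, 32, 43, 46, 60, 67, 77, 89, 101, 113, 130, 145, 153, 158, 181, 191, 194]

Fragment lengths:
  [0,5): 5 bp
  [5,13): 8 bp
  [13,18): 5 bp
  [18,21): 3 bp
  [21,32): 11 bp
  [32,43): 11 bp
  [43,46): 3 bp
  [46,60): 14 bp
  [60,67): 7 bp
  [67,77): 10 bp
  [77,89): 12 bp
  [89,101): 12 bp
  [101,113): 12 bp
  [113,130): 17 bp
  [130,145): 15 bp
  [145,153): 8 bp
  [153,158): 5 bp
  [158,181): 23 bp
  [181,191): 10 bp
  [191,194): 3 bp
  [194,216): 22 bp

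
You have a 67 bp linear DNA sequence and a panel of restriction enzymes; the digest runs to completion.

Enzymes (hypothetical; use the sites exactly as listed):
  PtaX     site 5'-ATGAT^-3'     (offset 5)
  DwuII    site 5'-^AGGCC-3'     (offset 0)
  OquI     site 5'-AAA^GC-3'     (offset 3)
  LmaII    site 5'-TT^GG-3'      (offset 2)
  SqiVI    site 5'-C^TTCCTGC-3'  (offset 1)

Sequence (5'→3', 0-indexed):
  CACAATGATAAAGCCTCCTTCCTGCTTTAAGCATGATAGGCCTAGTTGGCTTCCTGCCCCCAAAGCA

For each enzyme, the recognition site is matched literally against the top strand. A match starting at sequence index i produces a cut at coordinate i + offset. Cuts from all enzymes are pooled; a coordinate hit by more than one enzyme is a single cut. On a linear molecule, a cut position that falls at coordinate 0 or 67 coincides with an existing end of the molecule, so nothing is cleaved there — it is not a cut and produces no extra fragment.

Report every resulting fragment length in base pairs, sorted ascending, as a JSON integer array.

Per-enzyme occurrences:
  PtaX ATGAT/5: at [4, 32] ⇒ [9, 37]
  DwuII AGGCC/0: at [37] ⇒ [37]
  OquI AAAGC/3: at [9, 61] ⇒ [12, 64]
  LmaII TTGG/2: at [45] ⇒ [47]
  SqiVI CTTCCTGC/1: at [17, 49] ⇒ [18, 50]

All cut coordinates (distinct, sorted): [9, 12, 18, 37, 47, 50, 64]

Fragments:
  [0,9): 9 bp
  [9,12): 3 bp
  [12,18): 6 bp
  [18,37): 19 bp
  [37,47): 10 bp
  [47,50): 3 bp
  [50,64): 14 bp
  [64,67): 3 bp

[3,3,3,6,9,10,14,19]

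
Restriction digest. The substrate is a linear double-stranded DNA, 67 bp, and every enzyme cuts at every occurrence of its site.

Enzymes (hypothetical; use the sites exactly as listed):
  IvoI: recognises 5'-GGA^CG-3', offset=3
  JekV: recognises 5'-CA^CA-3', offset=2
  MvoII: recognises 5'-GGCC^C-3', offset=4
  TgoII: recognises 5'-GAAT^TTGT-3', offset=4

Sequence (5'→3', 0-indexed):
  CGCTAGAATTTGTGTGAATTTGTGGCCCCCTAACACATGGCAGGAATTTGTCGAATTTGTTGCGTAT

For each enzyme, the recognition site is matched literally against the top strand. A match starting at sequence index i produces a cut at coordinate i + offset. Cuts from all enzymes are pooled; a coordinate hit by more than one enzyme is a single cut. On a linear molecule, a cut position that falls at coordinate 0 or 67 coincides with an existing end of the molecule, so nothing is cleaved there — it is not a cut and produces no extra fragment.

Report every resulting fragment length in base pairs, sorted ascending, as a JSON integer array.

Per-enzyme occurrences:
  IvoI (GGACG, off=3): no sites
  JekV CACA/2: at [33] ⇒ [35]
  MvoII GGCCC/4: at [23] ⇒ [27]
  TgoII GAATTTGT/4: at [5, 15, 43, 52] ⇒ [9, 19, 47, 56]

Pooled cuts: [9, 19, 27, 35, 47, 56]

Fragment lengths:
  [0,9): 9 bp
  [9,19): 10 bp
  [19,27): 8 bp
  [27,35): 8 bp
  [35,47): 12 bp
  [47,56): 9 bp
  [56,67): 11 bp

[8,8,9,9,10,11,12]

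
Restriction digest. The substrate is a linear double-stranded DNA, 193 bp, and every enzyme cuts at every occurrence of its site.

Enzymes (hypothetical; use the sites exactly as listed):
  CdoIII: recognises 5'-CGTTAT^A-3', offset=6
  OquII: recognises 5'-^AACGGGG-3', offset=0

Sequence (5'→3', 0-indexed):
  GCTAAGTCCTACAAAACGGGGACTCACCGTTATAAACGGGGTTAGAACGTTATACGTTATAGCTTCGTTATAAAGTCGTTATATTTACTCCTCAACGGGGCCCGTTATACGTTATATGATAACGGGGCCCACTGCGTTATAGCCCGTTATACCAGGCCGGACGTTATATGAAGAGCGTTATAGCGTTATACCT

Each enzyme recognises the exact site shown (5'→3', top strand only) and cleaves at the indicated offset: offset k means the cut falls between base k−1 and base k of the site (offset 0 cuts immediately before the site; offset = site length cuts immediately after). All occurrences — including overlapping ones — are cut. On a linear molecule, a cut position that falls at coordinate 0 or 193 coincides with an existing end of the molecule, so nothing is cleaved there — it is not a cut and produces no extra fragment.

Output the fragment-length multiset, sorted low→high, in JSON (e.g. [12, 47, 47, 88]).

[1,4,5,7,7,8,10,11,11,11,14,14,15,17,19,19,20]

Per-enzyme occurrences:
  CdoIII CGTTATA/6: at [27, 47, 54, 65, 76, 102, 109, 134, 144, 161, 175, 183] ⇒ [33, 53, 60, 71, 82, 108, 115, 140, 150, 167, 181, 189]
  OquII AACGGGG/0: at [14, 34, 93, 120] ⇒ [14, 34, 93, 120]

All cut coordinates (distinct, sorted): [14, 33, 34, 53, 60, 71, 82, 93, 108, 115, 120, 140, 150, 167, 181, 189]

Fragments:
  [0,14): 14 bp
  [14,33): 19 bp
  [33,34): 1 bp
  [34,53): 19 bp
  [53,60): 7 bp
  [60,71): 11 bp
  [71,82): 11 bp
  [82,93): 11 bp
  [93,108): 15 bp
  [108,115): 7 bp
  [115,120): 5 bp
  [120,140): 20 bp
  [140,150): 10 bp
  [150,167): 17 bp
  [167,181): 14 bp
  [181,189): 8 bp
  [189,193): 4 bp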